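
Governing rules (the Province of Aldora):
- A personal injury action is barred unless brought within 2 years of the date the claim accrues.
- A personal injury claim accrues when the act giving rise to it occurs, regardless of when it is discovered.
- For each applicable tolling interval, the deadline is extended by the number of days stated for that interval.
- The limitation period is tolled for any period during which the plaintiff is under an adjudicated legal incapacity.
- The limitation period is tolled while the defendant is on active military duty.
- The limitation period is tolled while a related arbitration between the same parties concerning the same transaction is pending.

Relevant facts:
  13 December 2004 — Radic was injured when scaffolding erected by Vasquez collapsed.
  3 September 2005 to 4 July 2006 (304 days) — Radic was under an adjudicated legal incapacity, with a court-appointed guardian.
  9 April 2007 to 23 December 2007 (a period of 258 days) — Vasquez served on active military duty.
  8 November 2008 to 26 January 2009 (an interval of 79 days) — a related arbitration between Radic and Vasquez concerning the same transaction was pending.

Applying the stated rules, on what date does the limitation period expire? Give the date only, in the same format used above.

The claim accrued on 13 December 2004, the date of the act.
2 years from 13 December 2004 is 13 December 2006.
The plaintiff's legal incapacity from 3 September 2005 to 4 July 2006 tolled the period for 304 days, extending the deadline to 13 October 2007.
Because the defendant's active military service ran from 9 April 2007 to 23 December 2007, the deadline is extended by 258 days to 27 June 2008.
The pending related arbitration from 8 November 2008 to 26 January 2009 began after the period had already run on 27 June 2008, so it has no tolling effect.

27 June 2008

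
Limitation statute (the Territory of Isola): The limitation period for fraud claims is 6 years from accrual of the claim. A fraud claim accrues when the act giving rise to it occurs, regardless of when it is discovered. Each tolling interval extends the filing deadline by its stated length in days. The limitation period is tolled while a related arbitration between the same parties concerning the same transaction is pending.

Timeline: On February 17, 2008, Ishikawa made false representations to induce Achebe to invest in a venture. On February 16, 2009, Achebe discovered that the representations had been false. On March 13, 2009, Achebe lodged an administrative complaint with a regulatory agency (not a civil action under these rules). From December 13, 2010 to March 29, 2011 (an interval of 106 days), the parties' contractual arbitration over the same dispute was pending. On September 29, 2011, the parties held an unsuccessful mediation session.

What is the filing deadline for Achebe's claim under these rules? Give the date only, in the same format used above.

The claim accrued on February 17, 2008, when the wrongful act occurred; under the stated occurrence rule the February 16, 2009 discovery does not delay accrual.
6 years from February 17, 2008 is February 17, 2014.
The pending related arbitration from December 13, 2010 to March 29, 2011 tolled the period for 106 days, extending the deadline to June 3, 2014.
The other events in the timeline have no effect on the limitation period under the stated rules.

June 3, 2014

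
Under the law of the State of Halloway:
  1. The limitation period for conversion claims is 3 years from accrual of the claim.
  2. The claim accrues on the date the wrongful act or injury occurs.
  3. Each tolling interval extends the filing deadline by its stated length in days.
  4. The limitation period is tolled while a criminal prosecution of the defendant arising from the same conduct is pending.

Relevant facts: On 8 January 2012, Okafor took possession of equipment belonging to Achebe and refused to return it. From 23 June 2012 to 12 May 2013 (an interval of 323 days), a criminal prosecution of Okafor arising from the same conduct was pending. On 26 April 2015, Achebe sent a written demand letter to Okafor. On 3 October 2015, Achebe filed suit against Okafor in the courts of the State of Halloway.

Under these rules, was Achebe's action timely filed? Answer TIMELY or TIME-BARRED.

TIMELY

The claim accrued on 8 January 2012, the date of the act.
3 years from 8 January 2012 is 8 January 2015.
Because the pending criminal prosecution ran from 23 June 2012 to 12 May 2013, the deadline is extended by 323 days to 27 November 2015.
The other events in the timeline have no effect on the limitation period under the stated rules.
Filing on 3 October 2015 beat the 27 November 2015 deadline — the action is timely.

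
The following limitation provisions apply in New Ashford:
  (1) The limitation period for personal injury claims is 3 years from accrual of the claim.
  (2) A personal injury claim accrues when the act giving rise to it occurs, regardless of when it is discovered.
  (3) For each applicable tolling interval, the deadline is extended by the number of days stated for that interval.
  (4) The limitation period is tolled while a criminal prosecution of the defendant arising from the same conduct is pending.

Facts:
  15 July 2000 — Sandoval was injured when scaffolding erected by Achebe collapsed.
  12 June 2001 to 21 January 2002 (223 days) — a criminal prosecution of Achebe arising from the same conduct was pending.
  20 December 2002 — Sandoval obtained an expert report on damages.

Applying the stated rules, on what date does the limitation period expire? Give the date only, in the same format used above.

The claim accrued on 15 July 2000, when the wrongful act occurred.
Adding the 3 years base period to 15 July 2000 gives a deadline of 15 July 2003, before any tolling.
Because the pending criminal prosecution ran from 12 June 2001 to 21 January 2002, the deadline is extended by 223 days to 23 February 2004.
Nothing else in the chronology tolls or restarts the period.

23 February 2004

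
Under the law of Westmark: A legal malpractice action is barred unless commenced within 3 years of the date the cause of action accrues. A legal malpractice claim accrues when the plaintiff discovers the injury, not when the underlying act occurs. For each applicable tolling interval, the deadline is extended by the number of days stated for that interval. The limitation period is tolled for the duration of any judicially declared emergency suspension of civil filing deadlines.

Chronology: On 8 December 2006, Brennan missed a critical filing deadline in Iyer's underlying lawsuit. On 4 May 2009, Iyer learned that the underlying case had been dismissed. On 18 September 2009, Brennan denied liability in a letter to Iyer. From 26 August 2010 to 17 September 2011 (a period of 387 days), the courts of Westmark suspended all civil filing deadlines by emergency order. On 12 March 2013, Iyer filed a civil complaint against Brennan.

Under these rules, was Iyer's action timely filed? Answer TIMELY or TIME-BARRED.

Under the discovery rule, the claim accrued on 4 May 2009, when Iyer discovered the injury — not on the 8 December 2006 date of the underlying act.
The untolled deadline — 3 years after 4 May 2009 — is 4 May 2012.
The period was tolled for 387 days by the emergency suspension of filing deadlines (26 August 2010 to 17 September 2011), pushing the deadline to 26 May 2013.
Nothing else in the chronology tolls or restarts the period.
Filing on 12 March 2013 beat the 26 May 2013 deadline — the action is timely.

TIMELY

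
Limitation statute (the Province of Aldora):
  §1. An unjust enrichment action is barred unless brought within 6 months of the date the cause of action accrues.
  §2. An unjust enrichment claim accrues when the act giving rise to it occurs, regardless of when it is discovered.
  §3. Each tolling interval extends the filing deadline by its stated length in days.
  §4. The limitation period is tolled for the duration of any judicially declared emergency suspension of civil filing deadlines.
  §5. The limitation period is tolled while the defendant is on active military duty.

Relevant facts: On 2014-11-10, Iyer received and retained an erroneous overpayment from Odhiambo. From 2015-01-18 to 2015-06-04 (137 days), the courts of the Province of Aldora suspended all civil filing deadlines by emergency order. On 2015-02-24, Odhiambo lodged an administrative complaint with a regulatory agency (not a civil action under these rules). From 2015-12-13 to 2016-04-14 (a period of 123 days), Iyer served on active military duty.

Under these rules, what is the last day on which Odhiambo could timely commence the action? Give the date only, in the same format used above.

The cause of action accrued on 2014-11-10, the date of the act.
6 months from 2014-11-10 is 2015-05-10.
Because the emergency suspension of filing deadlines ran from 2015-01-18 to 2015-06-04, the deadline is extended by 137 days to 2015-09-24.
By the time the defendant's active military service began on 2015-12-13, the limitation period had already expired on 2015-09-24; that interval cannot revive it.
None of the other events listed affects the running of the period under the stated rules.

2015-09-24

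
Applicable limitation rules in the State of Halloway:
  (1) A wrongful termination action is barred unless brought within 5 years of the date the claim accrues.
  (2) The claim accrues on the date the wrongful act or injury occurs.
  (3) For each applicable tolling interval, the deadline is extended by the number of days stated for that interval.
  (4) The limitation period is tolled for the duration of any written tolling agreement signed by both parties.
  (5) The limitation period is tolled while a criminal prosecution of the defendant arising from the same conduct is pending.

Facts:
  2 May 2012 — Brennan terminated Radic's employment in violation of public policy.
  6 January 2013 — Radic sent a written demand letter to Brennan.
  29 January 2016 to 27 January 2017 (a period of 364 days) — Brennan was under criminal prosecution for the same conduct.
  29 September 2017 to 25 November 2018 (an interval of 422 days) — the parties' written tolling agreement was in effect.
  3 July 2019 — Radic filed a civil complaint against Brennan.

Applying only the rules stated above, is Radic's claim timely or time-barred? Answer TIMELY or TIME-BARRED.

TIME-BARRED

The claim accrued on 2 May 2012, the date of the act.
The untolled deadline — 5 years after 2 May 2012 — is 2 May 2017.
The pending criminal prosecution from 29 January 2016 to 27 January 2017 tolled the period for 364 days, extending the deadline to 1 May 2018.
Because the written tolling agreement ran from 29 September 2017 to 25 November 2018, the deadline is extended by 422 days to 27 June 2019.
Nothing else in the chronology tolls or restarts the period.
Filing on 3 July 2019 missed the 27 June 2019 deadline — the action is time-barred.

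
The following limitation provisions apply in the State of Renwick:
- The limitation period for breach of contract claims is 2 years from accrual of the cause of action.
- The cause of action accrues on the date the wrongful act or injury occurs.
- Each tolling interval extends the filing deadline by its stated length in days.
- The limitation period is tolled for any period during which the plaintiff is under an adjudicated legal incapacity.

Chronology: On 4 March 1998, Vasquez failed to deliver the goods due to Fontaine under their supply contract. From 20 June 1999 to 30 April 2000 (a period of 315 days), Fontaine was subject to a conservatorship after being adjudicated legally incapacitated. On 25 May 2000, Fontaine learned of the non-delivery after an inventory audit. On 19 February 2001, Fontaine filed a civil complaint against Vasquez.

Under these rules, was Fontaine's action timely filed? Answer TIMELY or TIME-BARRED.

TIME-BARRED

Because the rule ties accrual to occurrence, the claim accrued on 4 March 1998, not on the 25 May 2000 discovery date.
The untolled deadline — 2 years after 4 March 1998 — is 4 March 2000.
The plaintiff's legal incapacity from 20 June 1999 to 30 April 2000 tolled the period for 315 days, extending the deadline to 13 January 2001.
The 19 February 2001 filing falls after the 13 January 2001 deadline; the claim is time-barred.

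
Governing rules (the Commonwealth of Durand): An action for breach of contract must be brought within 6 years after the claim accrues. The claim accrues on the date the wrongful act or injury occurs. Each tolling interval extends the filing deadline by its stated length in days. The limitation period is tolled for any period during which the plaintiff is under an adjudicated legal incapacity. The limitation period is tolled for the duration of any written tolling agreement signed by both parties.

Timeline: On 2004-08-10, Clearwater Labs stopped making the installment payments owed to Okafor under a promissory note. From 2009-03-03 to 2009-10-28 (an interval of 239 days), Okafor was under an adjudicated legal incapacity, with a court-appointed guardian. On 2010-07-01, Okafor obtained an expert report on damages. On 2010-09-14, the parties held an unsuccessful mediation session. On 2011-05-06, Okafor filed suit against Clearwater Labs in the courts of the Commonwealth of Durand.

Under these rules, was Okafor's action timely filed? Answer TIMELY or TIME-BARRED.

The limitation period began to run on 2004-08-10.
6 years from 2004-08-10 is 2010-08-10.
Because the plaintiff's legal incapacity ran from 2009-03-03 to 2009-10-28, the deadline is extended by 239 days to 2011-04-06.
The other events in the timeline have no effect on the limitation period under the stated rules.
The 2011-05-06 filing falls after the 2011-04-06 deadline; the claim is time-barred.

TIME-BARRED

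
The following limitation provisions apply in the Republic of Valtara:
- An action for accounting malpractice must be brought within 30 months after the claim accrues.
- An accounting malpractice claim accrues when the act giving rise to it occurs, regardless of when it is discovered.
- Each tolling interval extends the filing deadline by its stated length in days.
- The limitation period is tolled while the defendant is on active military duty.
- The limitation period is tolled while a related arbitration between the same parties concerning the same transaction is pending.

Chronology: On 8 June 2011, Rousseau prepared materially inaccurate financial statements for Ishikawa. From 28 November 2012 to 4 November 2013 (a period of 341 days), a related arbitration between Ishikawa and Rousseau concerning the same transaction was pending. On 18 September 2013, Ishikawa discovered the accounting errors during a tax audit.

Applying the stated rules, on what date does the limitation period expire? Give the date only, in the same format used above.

14 November 2014

The claim accrued on 8 June 2011, when the wrongful act occurred; under the stated occurrence rule the 18 September 2013 discovery does not delay accrual.
The untolled deadline — 30 months after 8 June 2011 — is 8 December 2013.
The pending related arbitration from 28 November 2012 to 4 November 2013 tolled the period for 341 days, extending the deadline to 14 November 2014.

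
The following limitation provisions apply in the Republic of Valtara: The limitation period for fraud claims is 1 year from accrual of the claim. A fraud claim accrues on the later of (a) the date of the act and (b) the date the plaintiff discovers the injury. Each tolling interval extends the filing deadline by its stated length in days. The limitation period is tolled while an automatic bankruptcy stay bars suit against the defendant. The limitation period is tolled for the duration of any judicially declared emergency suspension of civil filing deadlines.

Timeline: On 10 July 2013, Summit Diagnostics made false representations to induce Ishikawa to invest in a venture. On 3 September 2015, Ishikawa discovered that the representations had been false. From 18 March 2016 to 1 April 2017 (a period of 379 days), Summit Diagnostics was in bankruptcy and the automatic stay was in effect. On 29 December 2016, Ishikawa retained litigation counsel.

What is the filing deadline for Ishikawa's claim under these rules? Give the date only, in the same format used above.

17 September 2017

Taking the later of the act (10 July 2013) and discovery (3 September 2015), the claim accrued on 3 September 2015.
Adding the 1 year base period to 3 September 2015 gives a deadline of 3 September 2016, before any tolling.
Because the automatic bankruptcy stay ran from 18 March 2016 to 1 April 2017, the deadline is extended by 379 days to 17 September 2017.
Nothing else in the chronology tolls or restarts the period.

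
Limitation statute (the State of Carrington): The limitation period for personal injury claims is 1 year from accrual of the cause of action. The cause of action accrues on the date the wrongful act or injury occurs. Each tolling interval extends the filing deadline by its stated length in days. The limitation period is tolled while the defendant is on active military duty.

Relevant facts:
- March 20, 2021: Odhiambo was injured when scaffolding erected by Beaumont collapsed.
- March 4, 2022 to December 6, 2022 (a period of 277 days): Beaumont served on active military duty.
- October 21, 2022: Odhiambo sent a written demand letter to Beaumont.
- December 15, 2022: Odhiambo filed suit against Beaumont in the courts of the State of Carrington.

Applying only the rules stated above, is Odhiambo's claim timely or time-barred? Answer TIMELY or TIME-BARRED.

The cause of action accrued on March 20, 2021, the date of the act.
The untolled deadline — 1 year after March 20, 2021 — is March 20, 2022.
The defendant's active military service from March 4, 2022 to December 6, 2022 tolled the period for 277 days, extending the deadline to December 22, 2022.
Nothing else in the chronology tolls or restarts the period.
The December 15, 2022 filing precedes the December 22, 2022 deadline; the claim is timely.

TIMELY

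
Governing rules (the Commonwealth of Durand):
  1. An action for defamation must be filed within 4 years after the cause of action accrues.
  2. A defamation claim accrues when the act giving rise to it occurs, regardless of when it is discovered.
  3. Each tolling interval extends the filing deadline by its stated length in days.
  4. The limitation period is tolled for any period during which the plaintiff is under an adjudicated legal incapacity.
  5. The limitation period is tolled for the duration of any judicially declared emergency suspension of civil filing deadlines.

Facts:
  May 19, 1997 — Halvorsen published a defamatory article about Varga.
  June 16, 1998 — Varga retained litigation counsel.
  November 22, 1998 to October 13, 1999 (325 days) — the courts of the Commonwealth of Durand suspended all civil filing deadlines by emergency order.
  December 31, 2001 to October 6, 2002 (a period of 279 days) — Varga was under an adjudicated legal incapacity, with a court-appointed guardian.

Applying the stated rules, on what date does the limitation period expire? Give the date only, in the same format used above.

January 13, 2003

The limitation period began to run on May 19, 1997.
Adding the 4 years base period to May 19, 1997 gives a deadline of May 19, 2001, before any tolling.
The emergency suspension of filing deadlines from November 22, 1998 to October 13, 1999 tolled the period for 325 days, extending the deadline to April 9, 2002.
Because the plaintiff's legal incapacity ran from December 31, 2001 to October 6, 2002, the deadline is extended by 279 days to January 13, 2003.
None of the other events listed affects the running of the period under the stated rules.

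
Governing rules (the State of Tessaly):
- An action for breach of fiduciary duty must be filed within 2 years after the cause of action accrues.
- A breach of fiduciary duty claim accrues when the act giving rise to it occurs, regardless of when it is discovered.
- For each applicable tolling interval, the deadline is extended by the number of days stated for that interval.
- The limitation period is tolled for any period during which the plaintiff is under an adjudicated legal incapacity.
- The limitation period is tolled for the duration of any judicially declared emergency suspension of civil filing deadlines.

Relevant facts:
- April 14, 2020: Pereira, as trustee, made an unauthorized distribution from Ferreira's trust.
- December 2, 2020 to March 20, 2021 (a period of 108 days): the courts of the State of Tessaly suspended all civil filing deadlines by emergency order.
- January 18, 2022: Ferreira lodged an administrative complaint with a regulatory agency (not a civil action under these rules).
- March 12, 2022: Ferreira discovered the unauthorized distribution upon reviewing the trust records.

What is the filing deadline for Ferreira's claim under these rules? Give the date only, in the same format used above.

July 31, 2022

Because the rule ties accrual to occurrence, the claim accrued on April 14, 2020, not on the March 12, 2022 discovery date.
2 years from April 14, 2020 is April 14, 2022.
The period was tolled for 108 days by the emergency suspension of filing deadlines (December 2, 2020 to March 20, 2021), pushing the deadline to July 31, 2022.
Nothing else in the chronology tolls or restarts the period.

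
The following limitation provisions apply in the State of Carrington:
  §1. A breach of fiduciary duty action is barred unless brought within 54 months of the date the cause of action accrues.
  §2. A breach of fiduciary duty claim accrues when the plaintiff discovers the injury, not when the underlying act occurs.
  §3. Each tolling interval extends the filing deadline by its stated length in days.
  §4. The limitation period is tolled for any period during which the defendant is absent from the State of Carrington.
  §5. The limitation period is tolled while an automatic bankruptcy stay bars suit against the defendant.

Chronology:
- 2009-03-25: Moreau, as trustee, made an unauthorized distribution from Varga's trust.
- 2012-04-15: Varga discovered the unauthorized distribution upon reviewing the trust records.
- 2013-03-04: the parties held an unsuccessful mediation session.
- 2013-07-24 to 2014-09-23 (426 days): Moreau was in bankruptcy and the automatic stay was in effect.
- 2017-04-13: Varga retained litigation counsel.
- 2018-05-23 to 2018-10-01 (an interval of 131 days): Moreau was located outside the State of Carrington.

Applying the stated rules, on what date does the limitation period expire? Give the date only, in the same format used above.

The claim did not accrue until Varga discovered the injury on 2012-04-15; the 2009-03-25 act date does not start the clock under the stated rule.
54 months from 2012-04-15 is 2016-10-15.
The automatic bankruptcy stay from 2013-07-24 to 2014-09-23 tolled the period for 426 days, extending the deadline to 2017-12-15.
The defendant's absence from the jurisdiction starting 2018-05-23 came too late — the period had run on 2017-12-15 — and so does not extend the deadline.
The other events in the timeline have no effect on the limitation period under the stated rules.

2017-12-15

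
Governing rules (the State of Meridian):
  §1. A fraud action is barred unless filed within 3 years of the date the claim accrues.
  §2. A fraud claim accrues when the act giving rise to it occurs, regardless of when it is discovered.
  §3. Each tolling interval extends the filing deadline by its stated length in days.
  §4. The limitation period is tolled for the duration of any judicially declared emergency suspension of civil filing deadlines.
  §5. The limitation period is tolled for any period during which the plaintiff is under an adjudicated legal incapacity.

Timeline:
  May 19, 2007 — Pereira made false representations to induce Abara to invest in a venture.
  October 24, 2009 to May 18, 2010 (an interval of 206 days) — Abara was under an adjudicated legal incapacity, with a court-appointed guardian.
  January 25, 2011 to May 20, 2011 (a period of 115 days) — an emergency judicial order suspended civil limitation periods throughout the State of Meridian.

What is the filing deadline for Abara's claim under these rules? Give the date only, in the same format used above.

The claim accrued on May 19, 2007, when the wrongful act occurred.
Adding the 3 years base period to May 19, 2007 gives a deadline of May 19, 2010, before any tolling.
Because the plaintiff's legal incapacity ran from October 24, 2009 to May 18, 2010, the deadline is extended by 206 days to December 11, 2010.
The emergency suspension of filing deadlines from January 25, 2011 to May 20, 2011 began after the period had already run on December 11, 2010, so it has no tolling effect.

December 11, 2010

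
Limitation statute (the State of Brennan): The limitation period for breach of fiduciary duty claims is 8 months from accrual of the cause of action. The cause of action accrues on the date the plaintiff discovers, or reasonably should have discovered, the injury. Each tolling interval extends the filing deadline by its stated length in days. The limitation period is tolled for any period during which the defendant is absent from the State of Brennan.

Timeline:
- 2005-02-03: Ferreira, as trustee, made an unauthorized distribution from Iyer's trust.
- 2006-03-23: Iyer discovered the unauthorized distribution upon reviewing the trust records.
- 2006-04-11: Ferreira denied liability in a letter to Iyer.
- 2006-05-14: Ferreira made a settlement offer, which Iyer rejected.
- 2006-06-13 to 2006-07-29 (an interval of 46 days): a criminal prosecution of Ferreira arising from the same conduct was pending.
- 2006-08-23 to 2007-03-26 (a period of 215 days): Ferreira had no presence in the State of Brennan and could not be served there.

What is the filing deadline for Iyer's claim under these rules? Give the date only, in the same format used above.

The claim did not accrue until Iyer discovered the injury on 2006-03-23; the 2005-02-03 act date does not start the clock under the stated rule.
8 months from 2006-03-23 is 2006-11-23.
The defendant's absence from the jurisdiction from 2006-08-23 to 2007-03-26 tolled the period for 215 days, extending the deadline to 2007-06-26.
The pending criminal prosecution from 2006-06-13 to 2006-07-29 does not toll the period, because no stated rule makes a criminal prosecution a tolling event.
None of the other events listed affects the running of the period under the stated rules.

2007-06-26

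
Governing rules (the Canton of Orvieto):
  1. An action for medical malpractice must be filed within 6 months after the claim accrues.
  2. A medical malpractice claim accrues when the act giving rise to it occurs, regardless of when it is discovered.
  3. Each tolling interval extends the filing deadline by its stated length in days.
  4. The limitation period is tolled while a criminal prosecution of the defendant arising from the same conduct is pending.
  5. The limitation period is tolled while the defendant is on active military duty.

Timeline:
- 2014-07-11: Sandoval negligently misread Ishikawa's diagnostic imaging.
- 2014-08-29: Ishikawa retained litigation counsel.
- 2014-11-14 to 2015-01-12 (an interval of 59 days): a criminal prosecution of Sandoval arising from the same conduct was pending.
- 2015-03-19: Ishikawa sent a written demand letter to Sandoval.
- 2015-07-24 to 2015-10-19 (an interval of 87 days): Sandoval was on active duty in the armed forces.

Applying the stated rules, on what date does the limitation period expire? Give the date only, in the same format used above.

The claim accrued on 2014-07-11, the date of the act.
The untolled deadline — 6 months after 2014-07-11 — is 2015-01-11.
The period was tolled for 59 days by the pending criminal prosecution (2014-11-14 to 2015-01-12), pushing the deadline to 2015-03-11.
The defendant's active military service starting 2015-07-24 came too late — the period had run on 2015-03-11 — and so does not extend the deadline.
Nothing else in the chronology tolls or restarts the period.

2015-03-11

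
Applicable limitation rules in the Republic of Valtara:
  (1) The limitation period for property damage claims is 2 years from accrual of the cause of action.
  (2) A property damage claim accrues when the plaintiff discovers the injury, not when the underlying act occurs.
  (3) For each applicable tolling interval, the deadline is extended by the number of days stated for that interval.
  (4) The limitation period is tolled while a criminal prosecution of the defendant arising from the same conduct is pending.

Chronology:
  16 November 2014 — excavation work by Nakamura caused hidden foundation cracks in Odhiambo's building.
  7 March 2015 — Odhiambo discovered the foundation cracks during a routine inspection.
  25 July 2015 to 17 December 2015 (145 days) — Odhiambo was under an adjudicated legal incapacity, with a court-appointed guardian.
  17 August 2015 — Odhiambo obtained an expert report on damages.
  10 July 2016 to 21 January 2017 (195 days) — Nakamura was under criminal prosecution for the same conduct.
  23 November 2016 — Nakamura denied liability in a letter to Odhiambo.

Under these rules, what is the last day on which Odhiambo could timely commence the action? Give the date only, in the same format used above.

The claim did not accrue until Odhiambo discovered the injury on 7 March 2015; the 16 November 2014 act date does not start the clock under the stated rule.
2 years from 7 March 2015 is 7 March 2017.
The period was tolled for 195 days by the pending criminal prosecution (10 July 2016 to 21 January 2017), pushing the deadline to 18 September 2017.
The plaintiff's legal incapacity from 25 July 2015 to 17 December 2015 does not toll the period, because no stated rule makes the plaintiff's incapacity a tolling event.
The other events in the timeline have no effect on the limitation period under the stated rules.

18 September 2017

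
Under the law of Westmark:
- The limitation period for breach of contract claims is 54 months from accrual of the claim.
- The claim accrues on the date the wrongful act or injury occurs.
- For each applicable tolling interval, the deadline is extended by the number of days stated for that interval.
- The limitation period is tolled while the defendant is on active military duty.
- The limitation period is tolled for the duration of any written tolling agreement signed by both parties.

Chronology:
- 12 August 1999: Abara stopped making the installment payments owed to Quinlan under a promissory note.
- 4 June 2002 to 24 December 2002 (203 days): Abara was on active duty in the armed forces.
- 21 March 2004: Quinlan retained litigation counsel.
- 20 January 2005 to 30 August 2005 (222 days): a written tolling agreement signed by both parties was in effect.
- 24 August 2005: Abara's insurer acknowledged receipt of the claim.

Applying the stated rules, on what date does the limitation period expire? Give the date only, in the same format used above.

2 September 2004

The limitation period began to run on 12 August 1999.
54 months from 12 August 1999 is 12 February 2004.
Because the defendant's active military service ran from 4 June 2002 to 24 December 2002, the deadline is extended by 203 days to 2 September 2004.
The written tolling agreement from 20 January 2005 to 30 August 2005 began after the period had already run on 2 September 2004, so it has no tolling effect.
None of the other events listed affects the running of the period under the stated rules.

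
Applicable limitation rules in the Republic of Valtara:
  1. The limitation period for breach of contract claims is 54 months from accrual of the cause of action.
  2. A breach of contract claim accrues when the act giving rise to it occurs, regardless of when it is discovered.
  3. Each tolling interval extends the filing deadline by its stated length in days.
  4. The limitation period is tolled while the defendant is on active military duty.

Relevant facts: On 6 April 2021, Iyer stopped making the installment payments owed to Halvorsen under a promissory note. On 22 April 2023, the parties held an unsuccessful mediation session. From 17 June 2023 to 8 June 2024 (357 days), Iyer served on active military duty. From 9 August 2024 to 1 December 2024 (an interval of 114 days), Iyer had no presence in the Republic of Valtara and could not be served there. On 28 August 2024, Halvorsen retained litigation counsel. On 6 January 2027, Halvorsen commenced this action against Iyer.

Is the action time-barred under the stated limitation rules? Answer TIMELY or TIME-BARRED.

TIME-BARRED

The limitation period began to run on 6 April 2021.
54 months from 6 April 2021 is 6 October 2025.
Because the defendant's active military service ran from 17 June 2023 to 8 June 2024, the deadline is extended by 357 days to 28 September 2026.
No stated provision tolls the period for the defendant's absence, so the interval from 9 August 2024 to 1 December 2024 has no effect on the deadline.
Nothing else in the chronology tolls or restarts the period.
Filing on 6 January 2027 missed the 28 September 2026 deadline — the action is time-barred.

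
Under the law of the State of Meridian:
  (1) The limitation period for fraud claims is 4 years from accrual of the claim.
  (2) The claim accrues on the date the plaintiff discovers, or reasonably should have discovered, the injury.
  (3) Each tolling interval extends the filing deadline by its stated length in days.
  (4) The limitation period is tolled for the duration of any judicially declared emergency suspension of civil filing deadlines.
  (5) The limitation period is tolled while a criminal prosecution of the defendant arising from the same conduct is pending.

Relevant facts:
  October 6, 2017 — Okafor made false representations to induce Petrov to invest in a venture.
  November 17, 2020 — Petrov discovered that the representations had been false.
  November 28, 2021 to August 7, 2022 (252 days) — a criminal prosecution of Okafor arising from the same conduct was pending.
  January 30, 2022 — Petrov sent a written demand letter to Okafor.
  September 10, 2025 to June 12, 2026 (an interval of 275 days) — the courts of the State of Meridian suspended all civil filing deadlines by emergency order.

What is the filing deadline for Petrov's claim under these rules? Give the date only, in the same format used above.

July 27, 2025

The claim did not accrue until Petrov discovered the injury on November 17, 2020; the October 6, 2017 act date does not start the clock under the stated rule.
4 years from November 17, 2020 is November 17, 2024.
The pending criminal prosecution from November 28, 2021 to August 7, 2022 tolled the period for 252 days, extending the deadline to July 27, 2025.
The emergency suspension of filing deadlines starting September 10, 2025 came too late — the period had run on July 27, 2025 — and so does not extend the deadline.
The other events in the timeline have no effect on the limitation period under the stated rules.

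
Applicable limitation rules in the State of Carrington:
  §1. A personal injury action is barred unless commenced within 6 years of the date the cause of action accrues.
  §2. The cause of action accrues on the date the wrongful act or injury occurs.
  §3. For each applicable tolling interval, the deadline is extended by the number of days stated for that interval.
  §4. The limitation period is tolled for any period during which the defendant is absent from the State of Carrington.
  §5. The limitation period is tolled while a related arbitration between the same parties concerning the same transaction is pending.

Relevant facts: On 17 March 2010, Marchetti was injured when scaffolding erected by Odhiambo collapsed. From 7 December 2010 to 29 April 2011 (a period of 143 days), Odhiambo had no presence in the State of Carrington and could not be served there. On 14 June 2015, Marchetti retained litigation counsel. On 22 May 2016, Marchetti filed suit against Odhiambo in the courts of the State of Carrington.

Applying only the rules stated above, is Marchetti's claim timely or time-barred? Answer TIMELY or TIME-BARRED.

TIMELY

The cause of action accrued on 17 March 2010, the date of the act.
The untolled deadline — 6 years after 17 March 2010 — is 17 March 2016.
The period was tolled for 143 days by the defendant's absence from the jurisdiction (7 December 2010 to 29 April 2011), pushing the deadline to 7 August 2016.
Nothing else in the chronology tolls or restarts the period.
The 22 May 2016 filing precedes the 7 August 2016 deadline; the claim is timely.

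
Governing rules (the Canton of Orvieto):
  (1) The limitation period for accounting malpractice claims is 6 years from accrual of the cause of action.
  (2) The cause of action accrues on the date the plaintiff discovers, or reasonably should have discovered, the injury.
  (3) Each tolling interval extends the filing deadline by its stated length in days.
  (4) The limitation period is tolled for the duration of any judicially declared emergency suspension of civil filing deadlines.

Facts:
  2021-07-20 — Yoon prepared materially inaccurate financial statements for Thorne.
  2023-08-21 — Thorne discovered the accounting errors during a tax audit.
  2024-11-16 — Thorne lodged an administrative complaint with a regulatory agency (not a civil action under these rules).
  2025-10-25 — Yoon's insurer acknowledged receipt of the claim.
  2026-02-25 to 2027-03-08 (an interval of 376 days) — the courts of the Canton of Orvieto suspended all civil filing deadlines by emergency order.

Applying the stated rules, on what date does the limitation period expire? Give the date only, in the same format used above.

2030-09-01

Accrual is tied to discovery, so the period began on 2023-08-21 rather than on 2021-07-20 when the act occurred.
6 years from 2023-08-21 is 2029-08-21.
Because the emergency suspension of filing deadlines ran from 2026-02-25 to 2027-03-08, the deadline is extended by 376 days to 2030-09-01.
Nothing else in the chronology tolls or restarts the period.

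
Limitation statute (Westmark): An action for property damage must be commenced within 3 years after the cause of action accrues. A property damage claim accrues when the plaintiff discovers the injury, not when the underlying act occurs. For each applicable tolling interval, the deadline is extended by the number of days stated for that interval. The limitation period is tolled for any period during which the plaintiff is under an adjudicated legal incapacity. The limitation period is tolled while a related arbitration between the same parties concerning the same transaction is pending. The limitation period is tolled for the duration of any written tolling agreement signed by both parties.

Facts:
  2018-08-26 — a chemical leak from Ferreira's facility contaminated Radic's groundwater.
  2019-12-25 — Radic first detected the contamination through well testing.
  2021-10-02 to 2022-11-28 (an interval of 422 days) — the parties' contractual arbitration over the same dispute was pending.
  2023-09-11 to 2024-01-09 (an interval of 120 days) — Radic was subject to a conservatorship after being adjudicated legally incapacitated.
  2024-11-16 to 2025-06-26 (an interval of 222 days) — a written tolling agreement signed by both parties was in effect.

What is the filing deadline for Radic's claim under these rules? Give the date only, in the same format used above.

2024-06-19

The claim did not accrue until Radic discovered the injury on 2019-12-25; the 2018-08-26 act date does not start the clock under the stated rule.
Adding the 3 years base period to 2019-12-25 gives a deadline of 2022-12-25, before any tolling.
The pending related arbitration from 2021-10-02 to 2022-11-28 tolled the period for 422 days, extending the deadline to 2024-02-20.
Because the plaintiff's legal incapacity ran from 2023-09-11 to 2024-01-09, the deadline is extended by 120 days to 2024-06-19.
The written tolling agreement from 2024-11-16 to 2025-06-26 began after the period had already run on 2024-06-19, so it has no tolling effect.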